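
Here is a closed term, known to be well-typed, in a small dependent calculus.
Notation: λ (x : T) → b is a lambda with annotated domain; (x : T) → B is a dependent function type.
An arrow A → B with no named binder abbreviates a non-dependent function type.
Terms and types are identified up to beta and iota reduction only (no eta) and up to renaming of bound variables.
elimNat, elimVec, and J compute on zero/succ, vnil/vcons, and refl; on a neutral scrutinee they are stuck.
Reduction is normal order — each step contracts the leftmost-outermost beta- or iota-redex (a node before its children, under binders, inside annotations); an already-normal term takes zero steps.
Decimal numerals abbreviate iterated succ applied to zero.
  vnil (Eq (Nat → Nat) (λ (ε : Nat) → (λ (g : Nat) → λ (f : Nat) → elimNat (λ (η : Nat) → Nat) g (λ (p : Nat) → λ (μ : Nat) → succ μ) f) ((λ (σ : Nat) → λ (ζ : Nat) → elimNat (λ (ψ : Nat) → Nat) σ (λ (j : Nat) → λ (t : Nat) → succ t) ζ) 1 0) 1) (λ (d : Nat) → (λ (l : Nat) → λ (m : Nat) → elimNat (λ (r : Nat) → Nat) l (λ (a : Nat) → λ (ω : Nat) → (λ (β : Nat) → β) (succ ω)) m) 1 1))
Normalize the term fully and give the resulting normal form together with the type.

reduced normal form:
  vnil (Eq (Nat → Nat) (λ (ε : Nat) → 2) (λ (g : Nat) → 2))
type:
  Vec (Eq (Nat → Nat) (λ (ε : Nat) → 2) (λ (g : Nat) → 2)) 0
observation: 16 normal-order steps separate the term from its normal form.


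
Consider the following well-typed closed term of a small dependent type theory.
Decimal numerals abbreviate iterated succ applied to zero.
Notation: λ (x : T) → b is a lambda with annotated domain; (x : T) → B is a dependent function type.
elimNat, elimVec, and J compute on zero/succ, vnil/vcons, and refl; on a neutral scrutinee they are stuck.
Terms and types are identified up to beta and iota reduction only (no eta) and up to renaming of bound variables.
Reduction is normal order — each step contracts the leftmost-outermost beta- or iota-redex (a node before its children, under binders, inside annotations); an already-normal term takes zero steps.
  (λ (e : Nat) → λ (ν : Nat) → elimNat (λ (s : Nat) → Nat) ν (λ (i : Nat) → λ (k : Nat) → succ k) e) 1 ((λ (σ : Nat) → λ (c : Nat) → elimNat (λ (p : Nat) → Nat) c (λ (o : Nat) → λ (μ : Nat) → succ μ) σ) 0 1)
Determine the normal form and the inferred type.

resulting normal form:
  2
type:
  Nat


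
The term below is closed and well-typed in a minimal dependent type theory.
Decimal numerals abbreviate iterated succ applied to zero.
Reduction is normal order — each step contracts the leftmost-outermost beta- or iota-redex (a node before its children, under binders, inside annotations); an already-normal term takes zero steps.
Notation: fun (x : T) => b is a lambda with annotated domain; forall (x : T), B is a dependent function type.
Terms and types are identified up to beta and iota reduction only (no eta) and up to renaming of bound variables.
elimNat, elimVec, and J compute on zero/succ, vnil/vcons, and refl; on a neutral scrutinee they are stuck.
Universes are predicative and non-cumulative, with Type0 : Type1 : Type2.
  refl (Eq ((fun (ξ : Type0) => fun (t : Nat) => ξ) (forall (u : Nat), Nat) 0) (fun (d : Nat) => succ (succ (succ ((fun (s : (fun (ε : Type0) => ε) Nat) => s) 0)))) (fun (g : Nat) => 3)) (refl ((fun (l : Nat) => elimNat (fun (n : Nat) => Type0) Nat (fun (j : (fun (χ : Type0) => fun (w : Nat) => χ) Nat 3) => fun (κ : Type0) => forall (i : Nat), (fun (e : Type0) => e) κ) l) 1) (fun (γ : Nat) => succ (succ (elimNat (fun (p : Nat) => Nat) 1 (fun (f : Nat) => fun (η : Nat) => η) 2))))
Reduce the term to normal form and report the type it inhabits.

normal form:
  refl (Eq (forall (ξ : Nat), Nat) (fun (t : Nat) => 3) (fun (u : Nat) => 3)) (refl (forall (d : Nat), Nat) (fun (s : Nat) => 3))
type:
  Eq (Eq (forall (ξ : Nat), Nat) (fun (t : Nat) => 3) (fun (u : Nat) => 3)) (refl (forall (d : Nat), Nat) (fun (s : Nat) => 3)) (refl (forall (ε : Nat), Nat) (fun (g : Nat) => 3))


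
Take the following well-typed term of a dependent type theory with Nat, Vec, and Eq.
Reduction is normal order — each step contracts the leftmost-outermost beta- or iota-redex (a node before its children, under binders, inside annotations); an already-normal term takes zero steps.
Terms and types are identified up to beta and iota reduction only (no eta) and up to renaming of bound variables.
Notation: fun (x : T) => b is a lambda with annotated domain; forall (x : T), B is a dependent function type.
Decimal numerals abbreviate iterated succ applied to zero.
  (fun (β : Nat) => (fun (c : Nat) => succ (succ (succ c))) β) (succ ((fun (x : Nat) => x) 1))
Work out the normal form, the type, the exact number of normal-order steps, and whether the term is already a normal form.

resulting normal form:
  5
type:
  Nat
reduction steps (normal order): 3
started in normal form: no
first contracted redex: a beta-redex


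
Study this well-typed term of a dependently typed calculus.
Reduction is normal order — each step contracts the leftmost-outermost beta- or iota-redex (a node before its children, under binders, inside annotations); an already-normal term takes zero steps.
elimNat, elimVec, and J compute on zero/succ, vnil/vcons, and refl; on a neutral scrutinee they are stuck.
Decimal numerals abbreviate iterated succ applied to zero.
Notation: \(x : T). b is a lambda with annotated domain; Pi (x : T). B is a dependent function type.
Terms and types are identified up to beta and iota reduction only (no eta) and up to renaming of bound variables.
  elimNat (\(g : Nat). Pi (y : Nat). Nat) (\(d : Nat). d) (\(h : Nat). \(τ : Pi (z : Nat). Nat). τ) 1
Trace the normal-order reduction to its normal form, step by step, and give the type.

reduction (normal order):
  elimNat (\(g : Nat). Pi (y : Nat). Nat) (\(d : Nat). d) (\(h : Nat). \(τ : Pi (z : Nat). Nat). τ) 1
  ~> (\(g : Nat). \(y : Pi (d : Nat). Nat). y) 0 (elimNat (\(h : Nat). Pi (τ : Nat). Nat) (\(z : Nat). z) (\(β : Nat). \(j : Pi (l : Nat). Nat). j) 0)
  ~> (\(g : Pi (y : Nat). Nat). g) (elimNat (\(d : Nat). Pi (h : Nat). Nat) (\(τ : Nat). τ) (\(z : Nat). \(β : Pi (j : Nat). Nat). β) 0)
  ~> elimNat (\(g : Nat). Pi (y : Nat). Nat) (\(d : Nat). d) (\(h : Nat). \(τ : Pi (z : Nat). Nat). τ) 0
  ~> \(g : Nat). g
type:
  Pi (g : Nat). Nat


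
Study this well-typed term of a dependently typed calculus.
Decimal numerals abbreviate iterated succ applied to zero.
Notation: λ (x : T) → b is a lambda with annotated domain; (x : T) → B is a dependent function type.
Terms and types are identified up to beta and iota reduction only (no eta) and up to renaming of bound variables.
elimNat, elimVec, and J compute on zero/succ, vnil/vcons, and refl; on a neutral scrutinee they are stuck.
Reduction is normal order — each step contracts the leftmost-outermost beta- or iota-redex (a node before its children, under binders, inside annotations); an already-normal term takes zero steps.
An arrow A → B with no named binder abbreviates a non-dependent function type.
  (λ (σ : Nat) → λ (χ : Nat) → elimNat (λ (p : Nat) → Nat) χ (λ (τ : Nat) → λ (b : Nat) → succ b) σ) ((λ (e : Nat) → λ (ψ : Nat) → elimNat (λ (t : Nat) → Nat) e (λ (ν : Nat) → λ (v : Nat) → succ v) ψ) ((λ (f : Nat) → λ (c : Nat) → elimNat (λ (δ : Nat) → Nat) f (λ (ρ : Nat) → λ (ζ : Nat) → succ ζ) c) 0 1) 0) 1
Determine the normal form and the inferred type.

resulting normal form:
  2
the term's type:
  Nat
observation: the leftmost-outermost redex is a beta-redex, and normalization takes 15 steps.


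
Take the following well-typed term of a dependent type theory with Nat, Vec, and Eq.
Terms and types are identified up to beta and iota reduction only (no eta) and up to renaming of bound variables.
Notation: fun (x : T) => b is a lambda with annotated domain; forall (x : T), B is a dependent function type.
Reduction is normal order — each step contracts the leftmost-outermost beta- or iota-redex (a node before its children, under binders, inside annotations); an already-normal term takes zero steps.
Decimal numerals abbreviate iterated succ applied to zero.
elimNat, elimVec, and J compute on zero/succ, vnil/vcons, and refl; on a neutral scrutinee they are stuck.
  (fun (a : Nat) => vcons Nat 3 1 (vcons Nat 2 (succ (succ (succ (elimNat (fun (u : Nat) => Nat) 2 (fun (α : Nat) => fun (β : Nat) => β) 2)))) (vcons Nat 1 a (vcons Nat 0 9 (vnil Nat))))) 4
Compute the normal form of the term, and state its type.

resulting normal form:
  vcons Nat 3 1 (vcons Nat 2 5 (vcons Nat 1 4 (vcons Nat 0 9 (vnil Nat))))
the term's type:
  Vec Nat 4
observation: contracting a beta-redex first, the term normalizes in 8 steps.


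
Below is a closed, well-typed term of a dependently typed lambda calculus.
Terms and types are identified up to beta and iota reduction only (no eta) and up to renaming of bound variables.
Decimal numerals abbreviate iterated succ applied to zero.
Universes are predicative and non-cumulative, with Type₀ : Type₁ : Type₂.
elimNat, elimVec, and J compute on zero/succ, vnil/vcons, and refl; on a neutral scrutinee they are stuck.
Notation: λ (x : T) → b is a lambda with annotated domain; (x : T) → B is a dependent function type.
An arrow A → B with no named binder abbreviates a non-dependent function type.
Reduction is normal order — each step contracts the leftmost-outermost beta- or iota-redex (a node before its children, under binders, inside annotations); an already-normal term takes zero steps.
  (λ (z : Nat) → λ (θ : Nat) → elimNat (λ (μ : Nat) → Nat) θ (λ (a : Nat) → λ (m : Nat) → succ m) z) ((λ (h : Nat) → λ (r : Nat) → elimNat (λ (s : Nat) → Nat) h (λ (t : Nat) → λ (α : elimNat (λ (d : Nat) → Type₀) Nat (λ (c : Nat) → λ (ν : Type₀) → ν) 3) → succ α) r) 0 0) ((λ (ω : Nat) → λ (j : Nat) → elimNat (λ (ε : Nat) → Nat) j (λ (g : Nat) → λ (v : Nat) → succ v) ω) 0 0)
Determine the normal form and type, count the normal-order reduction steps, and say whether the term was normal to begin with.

reduced normal form:
  0
the term's type:
  Nat
steps to reach normal form (normal order): 9
term was already normal: no
first contracted redex: a beta-redex


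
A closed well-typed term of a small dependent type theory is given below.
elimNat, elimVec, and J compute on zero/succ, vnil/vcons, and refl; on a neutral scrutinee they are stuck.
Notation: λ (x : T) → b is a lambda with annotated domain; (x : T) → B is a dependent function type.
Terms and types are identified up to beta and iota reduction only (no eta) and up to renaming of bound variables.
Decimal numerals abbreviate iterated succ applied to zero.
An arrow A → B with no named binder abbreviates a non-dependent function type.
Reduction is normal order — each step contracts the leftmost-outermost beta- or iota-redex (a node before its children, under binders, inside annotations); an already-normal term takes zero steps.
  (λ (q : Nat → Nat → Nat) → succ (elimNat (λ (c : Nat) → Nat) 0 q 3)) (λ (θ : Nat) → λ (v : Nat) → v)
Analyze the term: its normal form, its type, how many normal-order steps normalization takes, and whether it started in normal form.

normal form:
  1
the term's type:
  Nat
reduction steps (normal order): 11
term was already normal: no
first redex: a beta-redex


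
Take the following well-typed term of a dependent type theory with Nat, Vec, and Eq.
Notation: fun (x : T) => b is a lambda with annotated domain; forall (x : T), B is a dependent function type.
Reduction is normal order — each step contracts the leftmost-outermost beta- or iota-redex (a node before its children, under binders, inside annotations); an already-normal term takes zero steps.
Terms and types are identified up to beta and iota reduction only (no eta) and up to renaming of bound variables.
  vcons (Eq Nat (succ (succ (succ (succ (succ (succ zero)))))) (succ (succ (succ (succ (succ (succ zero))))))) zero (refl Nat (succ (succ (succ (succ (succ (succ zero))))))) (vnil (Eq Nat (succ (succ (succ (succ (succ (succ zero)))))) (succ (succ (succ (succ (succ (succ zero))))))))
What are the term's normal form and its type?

resulting normal form:
  vcons (Eq Nat (succ (succ (succ (succ (succ (succ zero)))))) (succ (succ (succ (succ (succ (succ zero))))))) zero (refl Nat (succ (succ (succ (succ (succ (succ zero))))))) (vnil (Eq Nat (succ (succ (succ (succ (succ (succ zero)))))) (succ (succ (succ (succ (succ (succ zero))))))))
inferred type:
  Vec (Eq Nat (succ (succ (succ (succ (succ (succ zero)))))) (succ (succ (succ (succ (succ (succ zero))))))) (succ zero)


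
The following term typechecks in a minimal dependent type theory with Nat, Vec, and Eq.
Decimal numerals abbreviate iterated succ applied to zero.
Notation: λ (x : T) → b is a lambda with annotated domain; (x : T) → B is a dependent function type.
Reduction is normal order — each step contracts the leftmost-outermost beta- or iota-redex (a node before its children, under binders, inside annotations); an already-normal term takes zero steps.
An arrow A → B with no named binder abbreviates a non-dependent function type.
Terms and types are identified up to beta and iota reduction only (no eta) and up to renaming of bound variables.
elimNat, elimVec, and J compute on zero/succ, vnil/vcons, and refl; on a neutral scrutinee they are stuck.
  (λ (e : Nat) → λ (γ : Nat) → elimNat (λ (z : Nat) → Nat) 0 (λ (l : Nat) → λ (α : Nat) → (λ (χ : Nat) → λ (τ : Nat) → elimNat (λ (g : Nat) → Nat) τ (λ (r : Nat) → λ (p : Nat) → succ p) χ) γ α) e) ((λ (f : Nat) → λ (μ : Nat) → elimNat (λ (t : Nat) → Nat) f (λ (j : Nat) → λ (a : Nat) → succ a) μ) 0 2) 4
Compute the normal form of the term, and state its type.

normal form:
  8
type:
  Nat
observation: 33 normal-order steps normalize the term, beginning with a beta-redex.


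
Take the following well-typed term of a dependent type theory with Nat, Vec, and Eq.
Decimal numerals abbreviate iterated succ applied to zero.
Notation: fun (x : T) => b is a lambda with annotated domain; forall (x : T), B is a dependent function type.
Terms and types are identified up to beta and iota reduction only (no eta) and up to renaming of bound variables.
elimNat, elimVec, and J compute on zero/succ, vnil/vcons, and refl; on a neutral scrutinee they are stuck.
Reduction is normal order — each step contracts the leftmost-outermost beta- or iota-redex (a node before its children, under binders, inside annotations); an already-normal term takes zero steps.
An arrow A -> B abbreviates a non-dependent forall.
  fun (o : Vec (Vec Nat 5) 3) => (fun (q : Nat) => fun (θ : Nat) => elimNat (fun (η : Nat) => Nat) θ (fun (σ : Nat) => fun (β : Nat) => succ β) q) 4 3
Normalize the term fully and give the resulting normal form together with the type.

normal form:
  fun (o : Vec (Vec Nat 5) 3) => 7
type:
  Vec (Vec Nat 5) 3 -> Nat
observation: 15 normal-order steps separate the term from its normal form.


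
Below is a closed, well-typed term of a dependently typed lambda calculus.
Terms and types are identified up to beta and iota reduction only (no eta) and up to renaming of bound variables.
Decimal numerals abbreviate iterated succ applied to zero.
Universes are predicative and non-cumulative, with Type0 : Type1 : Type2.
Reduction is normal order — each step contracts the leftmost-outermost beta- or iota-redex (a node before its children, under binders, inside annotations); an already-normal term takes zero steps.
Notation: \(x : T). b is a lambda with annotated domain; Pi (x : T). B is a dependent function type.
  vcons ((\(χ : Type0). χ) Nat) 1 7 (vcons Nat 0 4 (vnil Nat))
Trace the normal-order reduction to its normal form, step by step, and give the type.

normal-order reduction sequence:
  vcons ((\(χ : Type0). χ) Nat) 1 7 (vcons Nat 0 4 (vnil Nat))
  ~> vcons Nat 1 7 (vcons Nat 0 4 (vnil Nat))
inferred type:
  Vec Nat 2


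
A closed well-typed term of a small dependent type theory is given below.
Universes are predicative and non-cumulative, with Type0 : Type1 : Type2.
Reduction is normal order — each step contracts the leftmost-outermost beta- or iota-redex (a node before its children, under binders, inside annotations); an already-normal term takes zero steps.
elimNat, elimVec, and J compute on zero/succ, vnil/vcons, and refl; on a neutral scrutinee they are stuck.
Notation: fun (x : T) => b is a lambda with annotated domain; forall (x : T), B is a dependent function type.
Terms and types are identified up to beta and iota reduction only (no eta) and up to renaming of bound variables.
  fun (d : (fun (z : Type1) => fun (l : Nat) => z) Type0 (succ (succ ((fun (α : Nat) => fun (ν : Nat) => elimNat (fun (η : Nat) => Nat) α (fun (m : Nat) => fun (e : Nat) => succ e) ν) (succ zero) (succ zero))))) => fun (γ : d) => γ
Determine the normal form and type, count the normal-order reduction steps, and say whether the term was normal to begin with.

resulting normal form:
  fun (d : Type0) => fun (z : d) => z
type:
  forall (d : Type0), forall (z : d), d
reduction steps (normal order): 2
started in normal form: no
first redex: a beta-redex


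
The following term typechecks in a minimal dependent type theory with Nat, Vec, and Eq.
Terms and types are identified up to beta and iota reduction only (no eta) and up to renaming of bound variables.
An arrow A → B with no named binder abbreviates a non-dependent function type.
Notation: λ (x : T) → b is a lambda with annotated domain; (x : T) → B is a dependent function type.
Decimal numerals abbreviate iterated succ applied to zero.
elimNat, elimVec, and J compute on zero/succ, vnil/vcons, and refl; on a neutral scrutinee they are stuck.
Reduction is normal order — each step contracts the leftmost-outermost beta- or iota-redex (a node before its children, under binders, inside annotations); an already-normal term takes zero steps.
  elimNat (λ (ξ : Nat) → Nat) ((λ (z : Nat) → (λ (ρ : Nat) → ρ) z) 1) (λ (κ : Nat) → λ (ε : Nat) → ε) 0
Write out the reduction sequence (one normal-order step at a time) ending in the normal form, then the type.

reduction (normal order):
  elimNat (λ (ξ : Nat) → Nat) ((λ (z : Nat) → (λ (ρ : Nat) → ρ) z) 1) (λ (κ : Nat) → λ (ε : Nat) → ε) 0
  ~> (λ (ξ : Nat) → (λ (z : Nat) → z) ξ) 1
  ~> (λ (ξ : Nat) → ξ) 1
  ~> 1
inferred type:
  Nat


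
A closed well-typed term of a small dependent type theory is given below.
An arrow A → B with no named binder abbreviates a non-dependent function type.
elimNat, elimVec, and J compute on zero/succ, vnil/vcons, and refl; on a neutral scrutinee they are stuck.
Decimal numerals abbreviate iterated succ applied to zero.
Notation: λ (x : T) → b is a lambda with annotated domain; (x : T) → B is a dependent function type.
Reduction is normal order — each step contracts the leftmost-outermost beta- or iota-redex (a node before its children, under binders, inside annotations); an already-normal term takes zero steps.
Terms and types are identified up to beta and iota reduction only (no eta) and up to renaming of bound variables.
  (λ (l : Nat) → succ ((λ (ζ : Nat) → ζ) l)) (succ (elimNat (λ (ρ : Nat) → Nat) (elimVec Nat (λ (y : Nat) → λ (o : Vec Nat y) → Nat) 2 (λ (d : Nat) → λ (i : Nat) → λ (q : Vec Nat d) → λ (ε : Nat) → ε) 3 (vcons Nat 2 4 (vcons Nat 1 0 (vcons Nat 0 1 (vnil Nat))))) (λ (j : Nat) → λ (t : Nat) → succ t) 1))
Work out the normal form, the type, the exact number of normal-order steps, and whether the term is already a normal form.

reduced normal form:
  5
inferred type:
  Nat
reduction steps (normal order): 22
already normal: no
first contracted redex: a beta-redex


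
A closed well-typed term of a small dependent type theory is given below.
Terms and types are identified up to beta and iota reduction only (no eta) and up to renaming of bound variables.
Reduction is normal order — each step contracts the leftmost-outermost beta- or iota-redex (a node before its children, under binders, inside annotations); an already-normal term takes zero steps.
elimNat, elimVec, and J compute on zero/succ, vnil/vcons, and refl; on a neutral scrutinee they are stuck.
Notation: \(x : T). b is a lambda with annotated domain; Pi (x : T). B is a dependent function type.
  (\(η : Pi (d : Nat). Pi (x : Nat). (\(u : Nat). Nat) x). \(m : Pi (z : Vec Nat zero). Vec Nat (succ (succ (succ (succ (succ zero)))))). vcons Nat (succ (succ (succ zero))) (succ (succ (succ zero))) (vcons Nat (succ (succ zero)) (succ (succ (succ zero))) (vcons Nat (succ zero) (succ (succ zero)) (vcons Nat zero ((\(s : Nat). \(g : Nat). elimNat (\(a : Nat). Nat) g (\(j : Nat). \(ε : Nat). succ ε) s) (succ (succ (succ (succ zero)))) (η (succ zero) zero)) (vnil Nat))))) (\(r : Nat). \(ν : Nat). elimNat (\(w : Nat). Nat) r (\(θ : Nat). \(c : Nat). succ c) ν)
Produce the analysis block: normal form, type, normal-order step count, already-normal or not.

normal form:
  \(η : Pi (d : Vec Nat zero). Vec Nat (succ (succ (succ (succ (succ zero)))))). vcons Nat (succ (succ (succ zero))) (succ (succ (succ zero))) (vcons Nat (succ (succ zero)) (succ (succ (succ zero))) (vcons Nat (succ zero) (succ (succ zero)) (vcons Nat zero (succ (succ (succ (succ (succ zero))))) (vnil Nat))))
type:
  Pi (η : Pi (d : Vec Nat zero). Vec Nat (succ (succ (succ (succ (succ zero)))))). Vec Nat (succ (succ (succ (succ zero))))
normal-order step count: 19
already normal: no
first contracted redex: a beta-redex


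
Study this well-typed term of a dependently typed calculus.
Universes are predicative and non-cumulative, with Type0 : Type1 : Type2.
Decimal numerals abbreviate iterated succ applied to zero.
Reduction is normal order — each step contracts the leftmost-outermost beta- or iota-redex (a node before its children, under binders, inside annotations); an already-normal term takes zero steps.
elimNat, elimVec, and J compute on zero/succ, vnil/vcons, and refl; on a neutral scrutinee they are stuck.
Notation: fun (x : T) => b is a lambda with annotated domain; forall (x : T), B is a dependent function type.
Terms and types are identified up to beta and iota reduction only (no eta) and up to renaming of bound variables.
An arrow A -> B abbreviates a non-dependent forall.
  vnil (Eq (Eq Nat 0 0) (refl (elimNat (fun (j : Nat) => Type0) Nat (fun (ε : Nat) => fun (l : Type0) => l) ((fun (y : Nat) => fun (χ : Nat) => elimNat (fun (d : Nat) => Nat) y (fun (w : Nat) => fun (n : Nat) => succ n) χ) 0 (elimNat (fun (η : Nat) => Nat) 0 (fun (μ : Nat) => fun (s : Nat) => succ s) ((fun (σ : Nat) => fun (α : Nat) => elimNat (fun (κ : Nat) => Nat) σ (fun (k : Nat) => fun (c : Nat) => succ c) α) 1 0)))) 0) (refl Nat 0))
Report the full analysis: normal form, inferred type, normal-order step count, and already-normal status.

reduced normal form:
  vnil (Eq (Eq Nat 0 0) (refl Nat 0) (refl Nat 0))
the term's type:
  Vec (Eq (Eq Nat 0 0) (refl Nat 0) (refl Nat 0)) 0
steps to reach normal form (normal order): 17
already normal: no
first contracted redex: a beta-redex


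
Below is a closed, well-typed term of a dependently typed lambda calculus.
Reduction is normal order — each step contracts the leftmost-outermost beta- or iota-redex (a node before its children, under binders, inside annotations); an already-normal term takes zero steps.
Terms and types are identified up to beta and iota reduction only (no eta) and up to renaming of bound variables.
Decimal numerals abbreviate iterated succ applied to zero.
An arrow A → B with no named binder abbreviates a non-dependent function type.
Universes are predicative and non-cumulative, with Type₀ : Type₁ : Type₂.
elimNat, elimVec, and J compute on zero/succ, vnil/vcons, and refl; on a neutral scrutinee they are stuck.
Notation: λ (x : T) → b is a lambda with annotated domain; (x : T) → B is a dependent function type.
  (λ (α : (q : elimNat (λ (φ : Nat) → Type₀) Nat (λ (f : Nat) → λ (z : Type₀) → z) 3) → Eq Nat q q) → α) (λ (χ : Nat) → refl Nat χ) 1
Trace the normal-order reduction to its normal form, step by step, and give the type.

reduction (normal order):
  (λ (α : (q : elimNat (λ (φ : Nat) → Type₀) Nat (λ (f : Nat) → λ (z : Type₀) → z) 3) → Eq Nat q q) → α) (λ (χ : Nat) → refl Nat χ) 1
  ~> (λ (α : Nat) → refl Nat α) 1
  ~> refl Nat 1
type:
  Eq Nat 1 1


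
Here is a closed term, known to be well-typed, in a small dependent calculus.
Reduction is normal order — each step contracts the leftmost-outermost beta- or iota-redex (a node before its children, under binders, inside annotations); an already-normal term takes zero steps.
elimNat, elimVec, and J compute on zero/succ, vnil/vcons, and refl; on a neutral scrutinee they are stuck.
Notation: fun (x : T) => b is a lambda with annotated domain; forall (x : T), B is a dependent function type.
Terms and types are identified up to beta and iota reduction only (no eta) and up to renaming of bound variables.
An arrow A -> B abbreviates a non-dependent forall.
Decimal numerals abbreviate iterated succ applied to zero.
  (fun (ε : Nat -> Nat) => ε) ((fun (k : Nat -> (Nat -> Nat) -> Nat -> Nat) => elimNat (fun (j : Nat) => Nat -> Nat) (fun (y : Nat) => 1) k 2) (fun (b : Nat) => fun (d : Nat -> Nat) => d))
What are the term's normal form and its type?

resulting normal form:
  fun (ε : Nat) => 1
type:
  Nat -> Nat


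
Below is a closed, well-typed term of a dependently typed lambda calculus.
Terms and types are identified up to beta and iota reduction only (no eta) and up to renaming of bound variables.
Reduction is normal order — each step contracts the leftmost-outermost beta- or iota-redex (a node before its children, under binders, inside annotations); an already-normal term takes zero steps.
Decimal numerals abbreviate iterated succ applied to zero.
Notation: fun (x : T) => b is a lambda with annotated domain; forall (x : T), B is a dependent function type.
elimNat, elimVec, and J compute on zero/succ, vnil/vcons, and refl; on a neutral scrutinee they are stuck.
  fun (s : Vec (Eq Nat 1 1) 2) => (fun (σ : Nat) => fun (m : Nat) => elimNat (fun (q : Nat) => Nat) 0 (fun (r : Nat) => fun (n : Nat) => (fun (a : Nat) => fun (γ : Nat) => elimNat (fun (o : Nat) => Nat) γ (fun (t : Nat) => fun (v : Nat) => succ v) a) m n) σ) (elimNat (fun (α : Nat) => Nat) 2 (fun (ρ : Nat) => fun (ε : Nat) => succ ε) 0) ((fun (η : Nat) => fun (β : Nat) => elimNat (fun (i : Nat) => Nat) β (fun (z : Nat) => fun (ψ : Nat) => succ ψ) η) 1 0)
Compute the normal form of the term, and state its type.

normal form:
  fun (s : Vec (Eq Nat 1 1) 2) => 2
inferred type:
  forall (s : Vec (Eq Nat 1 1) 2), Nat
observation: 22 normal-order steps normalize the term, beginning with a beta-redex.


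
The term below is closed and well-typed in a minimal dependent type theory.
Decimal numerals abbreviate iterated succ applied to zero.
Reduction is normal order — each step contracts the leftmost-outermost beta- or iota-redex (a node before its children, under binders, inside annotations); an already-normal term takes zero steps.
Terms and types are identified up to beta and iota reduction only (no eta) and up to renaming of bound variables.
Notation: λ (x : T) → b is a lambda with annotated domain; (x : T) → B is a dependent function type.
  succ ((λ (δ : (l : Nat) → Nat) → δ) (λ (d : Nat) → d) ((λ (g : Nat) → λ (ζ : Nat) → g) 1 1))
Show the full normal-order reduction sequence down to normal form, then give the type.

normal-order reduction sequence:
  succ ((λ (δ : (l : Nat) → Nat) → δ) (λ (d : Nat) → d) ((λ (g : Nat) → λ (ζ : Nat) → g) 1 1))
  ~> succ ((λ (δ : Nat) → δ) ((λ (l : Nat) → λ (d : Nat) → l) 1 1))
  ~> succ ((λ (δ : Nat) → λ (l : Nat) → δ) 1 1)
  ~> succ ((λ (δ : Nat) → 1) 1)
  ~> 2
the term's type:
  Nat


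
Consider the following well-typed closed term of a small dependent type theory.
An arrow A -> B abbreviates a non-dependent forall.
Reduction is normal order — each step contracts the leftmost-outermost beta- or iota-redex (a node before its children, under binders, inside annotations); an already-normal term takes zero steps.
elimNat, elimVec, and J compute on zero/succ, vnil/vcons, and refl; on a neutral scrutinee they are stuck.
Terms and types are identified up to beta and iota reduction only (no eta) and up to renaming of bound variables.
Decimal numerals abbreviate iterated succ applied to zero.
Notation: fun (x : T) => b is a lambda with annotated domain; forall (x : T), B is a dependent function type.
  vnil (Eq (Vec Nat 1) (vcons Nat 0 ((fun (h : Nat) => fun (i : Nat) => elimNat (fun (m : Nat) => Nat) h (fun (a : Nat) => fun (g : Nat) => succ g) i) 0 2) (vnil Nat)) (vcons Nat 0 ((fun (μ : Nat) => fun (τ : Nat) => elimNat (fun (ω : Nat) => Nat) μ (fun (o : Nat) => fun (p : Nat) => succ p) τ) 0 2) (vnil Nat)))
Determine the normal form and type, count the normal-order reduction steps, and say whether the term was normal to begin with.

normal form:
  vnil (Eq (Vec Nat 1) (vcons Nat 0 2 (vnil Nat)) (vcons Nat 0 2 (vnil Nat)))
type:
  Vec (Eq (Vec Nat 1) (vcons Nat 0 2 (vnil Nat)) (vcons Nat 0 2 (vnil Nat))) 0
steps to reach normal form (normal order): 18
started in normal form: no
first contracted redex: a beta-redex


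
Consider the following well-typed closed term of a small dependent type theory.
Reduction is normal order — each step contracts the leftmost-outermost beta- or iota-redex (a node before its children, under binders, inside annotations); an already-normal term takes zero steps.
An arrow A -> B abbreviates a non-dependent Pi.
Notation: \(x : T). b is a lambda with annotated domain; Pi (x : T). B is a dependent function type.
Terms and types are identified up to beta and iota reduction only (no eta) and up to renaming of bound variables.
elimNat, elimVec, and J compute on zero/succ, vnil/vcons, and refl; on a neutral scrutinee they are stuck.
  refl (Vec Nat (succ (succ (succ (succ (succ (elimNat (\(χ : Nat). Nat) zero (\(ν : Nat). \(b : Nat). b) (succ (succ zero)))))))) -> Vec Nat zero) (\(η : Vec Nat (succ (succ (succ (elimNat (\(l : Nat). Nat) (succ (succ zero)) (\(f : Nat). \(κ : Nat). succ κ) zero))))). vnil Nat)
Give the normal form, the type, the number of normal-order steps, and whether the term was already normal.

normal form:
  refl (Vec Nat (succ (succ (succ (succ (succ zero))))) -> Vec Nat zero) (\(χ : Vec Nat (succ (succ (succ (succ (succ zero)))))). vnil Nat)
inferred type:
  Eq (Vec Nat (succ (succ (succ (succ (succ zero))))) -> Vec Nat zero) (\(χ : Vec Nat (succ (succ (succ (succ (succ zero)))))). vnil Nat) (\(ν : Vec Nat (succ (succ (succ (succ (succ zero)))))). vnil Nat)
normal-order step count: 8
started in normal form: no
first contracted redex: an elimNat iota-redex


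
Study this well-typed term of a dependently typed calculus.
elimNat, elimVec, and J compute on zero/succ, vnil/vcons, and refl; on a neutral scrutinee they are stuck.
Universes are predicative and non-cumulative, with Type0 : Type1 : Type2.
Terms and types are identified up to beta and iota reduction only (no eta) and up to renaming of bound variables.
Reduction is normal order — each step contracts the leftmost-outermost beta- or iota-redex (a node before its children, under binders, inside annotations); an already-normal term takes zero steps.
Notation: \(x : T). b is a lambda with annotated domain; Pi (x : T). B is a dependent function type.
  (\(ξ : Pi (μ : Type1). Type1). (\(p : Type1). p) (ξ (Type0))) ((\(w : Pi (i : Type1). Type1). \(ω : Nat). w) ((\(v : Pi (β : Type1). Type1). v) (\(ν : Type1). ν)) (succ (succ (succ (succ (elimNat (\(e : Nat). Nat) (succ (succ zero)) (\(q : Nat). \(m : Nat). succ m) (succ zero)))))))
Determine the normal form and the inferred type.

reduced normal form:
  Type0
type:
  Type1
observation: contracting a beta-redex first, the term normalizes in 6 steps.


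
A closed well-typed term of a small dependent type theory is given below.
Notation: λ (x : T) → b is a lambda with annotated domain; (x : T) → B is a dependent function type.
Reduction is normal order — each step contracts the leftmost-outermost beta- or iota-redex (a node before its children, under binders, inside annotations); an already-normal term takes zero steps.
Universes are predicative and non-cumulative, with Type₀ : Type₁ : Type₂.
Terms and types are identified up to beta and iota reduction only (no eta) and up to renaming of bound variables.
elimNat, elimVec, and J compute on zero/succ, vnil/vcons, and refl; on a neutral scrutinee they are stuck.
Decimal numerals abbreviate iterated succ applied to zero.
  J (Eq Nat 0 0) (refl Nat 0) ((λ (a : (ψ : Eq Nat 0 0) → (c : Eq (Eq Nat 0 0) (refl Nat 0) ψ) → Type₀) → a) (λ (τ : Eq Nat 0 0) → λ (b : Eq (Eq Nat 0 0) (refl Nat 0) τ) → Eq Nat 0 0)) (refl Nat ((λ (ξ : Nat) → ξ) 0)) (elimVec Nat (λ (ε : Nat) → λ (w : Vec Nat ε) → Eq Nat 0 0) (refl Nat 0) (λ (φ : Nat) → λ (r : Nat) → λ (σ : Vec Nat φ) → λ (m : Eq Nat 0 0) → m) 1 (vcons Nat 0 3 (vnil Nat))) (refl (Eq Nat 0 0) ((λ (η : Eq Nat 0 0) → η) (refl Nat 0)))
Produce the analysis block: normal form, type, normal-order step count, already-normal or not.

resulting normal form:
  refl Nat 0
inferred type:
  Eq Nat 0 0
steps to reach normal form (normal order): 2
already normal: no
first contracted redex: a J iota-redex


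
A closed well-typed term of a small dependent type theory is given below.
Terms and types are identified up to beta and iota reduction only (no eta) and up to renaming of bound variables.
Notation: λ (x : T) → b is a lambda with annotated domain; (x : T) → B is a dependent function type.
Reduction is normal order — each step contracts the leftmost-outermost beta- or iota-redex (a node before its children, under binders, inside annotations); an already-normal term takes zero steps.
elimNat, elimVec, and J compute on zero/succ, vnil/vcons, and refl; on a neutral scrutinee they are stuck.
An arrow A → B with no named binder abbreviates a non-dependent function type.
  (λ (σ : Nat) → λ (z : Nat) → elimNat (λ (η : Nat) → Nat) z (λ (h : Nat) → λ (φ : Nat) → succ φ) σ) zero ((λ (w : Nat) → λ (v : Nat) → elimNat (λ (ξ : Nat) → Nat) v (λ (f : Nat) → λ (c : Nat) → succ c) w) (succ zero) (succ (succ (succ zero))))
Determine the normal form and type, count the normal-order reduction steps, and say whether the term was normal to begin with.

resulting normal form:
  succ (succ (succ (succ zero)))
type:
  Nat
reduction steps (normal order): 9
started in normal form: no
first redex: a beta-redex


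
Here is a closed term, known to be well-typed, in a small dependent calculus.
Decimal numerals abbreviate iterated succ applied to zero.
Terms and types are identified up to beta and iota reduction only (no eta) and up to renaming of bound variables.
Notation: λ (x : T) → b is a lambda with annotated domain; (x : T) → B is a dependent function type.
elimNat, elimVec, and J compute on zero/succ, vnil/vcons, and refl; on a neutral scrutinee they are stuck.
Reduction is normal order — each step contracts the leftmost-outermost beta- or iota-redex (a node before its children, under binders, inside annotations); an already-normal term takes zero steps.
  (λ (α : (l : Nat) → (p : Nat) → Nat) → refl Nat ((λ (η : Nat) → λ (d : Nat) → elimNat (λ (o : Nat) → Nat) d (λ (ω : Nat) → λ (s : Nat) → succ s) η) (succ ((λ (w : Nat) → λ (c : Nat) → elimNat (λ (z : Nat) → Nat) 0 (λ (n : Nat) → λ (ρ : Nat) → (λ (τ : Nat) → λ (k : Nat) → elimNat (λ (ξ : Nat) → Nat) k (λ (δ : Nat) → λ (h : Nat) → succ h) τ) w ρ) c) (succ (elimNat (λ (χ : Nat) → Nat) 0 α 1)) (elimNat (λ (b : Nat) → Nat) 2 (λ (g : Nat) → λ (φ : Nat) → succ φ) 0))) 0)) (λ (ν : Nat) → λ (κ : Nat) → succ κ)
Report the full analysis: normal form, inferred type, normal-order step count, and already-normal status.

normal form:
  refl Nat 5
type:
  Eq Nat 5 5
steps to reach normal form (normal order): 42
started in normal form: no
first contracted redex: a beta-redex


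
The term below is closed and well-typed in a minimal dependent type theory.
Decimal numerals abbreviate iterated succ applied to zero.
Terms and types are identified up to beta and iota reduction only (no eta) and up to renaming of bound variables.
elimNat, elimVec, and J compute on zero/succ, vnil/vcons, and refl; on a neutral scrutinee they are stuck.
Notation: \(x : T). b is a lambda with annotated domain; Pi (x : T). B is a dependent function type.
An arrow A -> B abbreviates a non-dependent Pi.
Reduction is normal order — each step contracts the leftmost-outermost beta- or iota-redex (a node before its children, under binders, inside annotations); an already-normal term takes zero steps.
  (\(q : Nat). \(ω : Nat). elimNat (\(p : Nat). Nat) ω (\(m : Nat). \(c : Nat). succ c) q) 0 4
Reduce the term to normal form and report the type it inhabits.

normal form:
  4
inferred type:
  Nat


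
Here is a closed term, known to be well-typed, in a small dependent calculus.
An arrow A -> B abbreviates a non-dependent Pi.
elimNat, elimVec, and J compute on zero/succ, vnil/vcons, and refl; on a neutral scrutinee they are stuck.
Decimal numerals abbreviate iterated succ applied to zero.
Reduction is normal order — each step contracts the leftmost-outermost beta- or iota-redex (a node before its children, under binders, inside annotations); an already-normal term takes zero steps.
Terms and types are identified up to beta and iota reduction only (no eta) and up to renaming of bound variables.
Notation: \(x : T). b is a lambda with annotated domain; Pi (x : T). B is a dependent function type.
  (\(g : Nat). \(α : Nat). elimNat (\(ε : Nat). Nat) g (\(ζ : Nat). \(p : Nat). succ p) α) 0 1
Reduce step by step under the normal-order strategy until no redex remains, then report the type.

reduction (normal order):
  (\(g : Nat). \(α : Nat). elimNat (\(ε : Nat). Nat) g (\(ζ : Nat). \(p : Nat). succ p) α) 0 1
  ~> (\(g : Nat). elimNat (\(α : Nat). Nat) 0 (\(ε : Nat). \(ζ : Nat). succ ζ) g) 1
  ~> elimNat (\(g : Nat). Nat) 0 (\(α : Nat). \(ε : Nat). succ ε) 1
  ~> (\(g : Nat). \(α : Nat). succ α) 0 (elimNat (\(ε : Nat). Nat) 0 (\(ζ : Nat). \(p : Nat). succ p) 0)
  ~> (\(g : Nat). succ g) (elimNat (\(α : Nat). Nat) 0 (\(ε : Nat). \(ζ : Nat). succ ζ) 0)
  ~> succ (elimNat (\(g : Nat). Nat) 0 (\(α : Nat). \(ε : Nat). succ ε) 0)
  ~> 1
the term's type:
  Nat


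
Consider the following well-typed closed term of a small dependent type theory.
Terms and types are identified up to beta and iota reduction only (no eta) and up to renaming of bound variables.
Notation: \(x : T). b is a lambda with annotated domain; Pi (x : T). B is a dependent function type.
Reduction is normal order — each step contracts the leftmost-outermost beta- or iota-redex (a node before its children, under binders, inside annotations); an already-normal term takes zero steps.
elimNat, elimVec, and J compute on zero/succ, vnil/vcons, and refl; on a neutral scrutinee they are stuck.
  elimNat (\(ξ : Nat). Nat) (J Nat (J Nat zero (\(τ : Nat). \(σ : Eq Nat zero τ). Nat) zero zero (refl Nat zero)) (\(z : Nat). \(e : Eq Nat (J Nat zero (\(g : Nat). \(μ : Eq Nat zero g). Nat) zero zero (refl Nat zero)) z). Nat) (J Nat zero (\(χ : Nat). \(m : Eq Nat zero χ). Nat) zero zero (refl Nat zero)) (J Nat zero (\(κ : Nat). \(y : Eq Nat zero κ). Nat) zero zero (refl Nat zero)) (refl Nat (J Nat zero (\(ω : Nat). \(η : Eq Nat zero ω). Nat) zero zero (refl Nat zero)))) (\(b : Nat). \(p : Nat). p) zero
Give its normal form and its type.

resulting normal form:
  zero
type:
  Nat
observation: 3 normal-order steps normalize the term, beginning with an elimNat iota-redex.


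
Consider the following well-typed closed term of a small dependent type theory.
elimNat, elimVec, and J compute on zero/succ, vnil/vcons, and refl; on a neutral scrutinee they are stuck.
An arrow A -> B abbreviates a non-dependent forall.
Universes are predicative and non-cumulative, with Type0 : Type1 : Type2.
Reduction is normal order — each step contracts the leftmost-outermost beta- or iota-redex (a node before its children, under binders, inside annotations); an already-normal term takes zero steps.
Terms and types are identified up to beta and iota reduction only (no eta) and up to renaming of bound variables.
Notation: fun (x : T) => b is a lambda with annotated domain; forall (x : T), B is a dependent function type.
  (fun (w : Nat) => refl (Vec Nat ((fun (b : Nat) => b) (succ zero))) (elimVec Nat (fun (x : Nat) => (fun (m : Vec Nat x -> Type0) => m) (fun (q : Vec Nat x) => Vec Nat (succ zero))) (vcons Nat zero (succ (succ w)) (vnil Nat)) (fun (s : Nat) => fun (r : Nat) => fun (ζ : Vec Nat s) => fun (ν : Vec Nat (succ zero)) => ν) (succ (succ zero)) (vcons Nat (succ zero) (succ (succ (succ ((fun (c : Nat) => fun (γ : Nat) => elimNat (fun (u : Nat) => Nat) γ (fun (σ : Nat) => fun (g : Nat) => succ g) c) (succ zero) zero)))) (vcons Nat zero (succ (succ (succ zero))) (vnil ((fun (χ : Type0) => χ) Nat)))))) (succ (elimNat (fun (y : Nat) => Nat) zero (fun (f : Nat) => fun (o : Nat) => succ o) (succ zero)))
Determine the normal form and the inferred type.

resulting normal form:
  refl (Vec Nat (succ zero)) (vcons Nat zero (succ (succ (succ (succ zero)))) (vnil Nat))
type:
  Eq (Vec Nat (succ zero)) (vcons Nat zero (succ (succ (succ (succ zero)))) (vnil Nat)) (vcons Nat zero (succ (succ (succ (succ zero)))) (vnil Nat))
observation: normalization takes exactly 17 steps under the normal-order strategy.
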